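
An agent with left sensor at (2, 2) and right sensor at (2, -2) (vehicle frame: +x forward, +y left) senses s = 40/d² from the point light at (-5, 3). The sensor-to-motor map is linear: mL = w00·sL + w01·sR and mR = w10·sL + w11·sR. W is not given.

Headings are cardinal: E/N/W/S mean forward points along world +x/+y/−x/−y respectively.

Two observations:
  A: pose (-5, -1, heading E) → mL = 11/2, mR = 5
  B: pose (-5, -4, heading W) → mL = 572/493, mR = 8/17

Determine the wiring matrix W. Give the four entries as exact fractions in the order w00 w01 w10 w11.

obs A: pose=(-5,-1,E) → sL=5, sR=1, mL=11/2, mR=5
obs B: pose=(-5,-4,W) → sL=8/17, sR=40/29, mL=572/493, mR=8/17
sensor matrix S = [[5, 1], [8/17, 40/29]]; det S = 3168/493
solve [mL_A; mL_B] = S·[w00; w01] and [mR_A; mR_B] = S·[w10; w11]:
  w00 = 1, w01 = 1/2, w10 = 1, w11 = 0

1 1/2 1 0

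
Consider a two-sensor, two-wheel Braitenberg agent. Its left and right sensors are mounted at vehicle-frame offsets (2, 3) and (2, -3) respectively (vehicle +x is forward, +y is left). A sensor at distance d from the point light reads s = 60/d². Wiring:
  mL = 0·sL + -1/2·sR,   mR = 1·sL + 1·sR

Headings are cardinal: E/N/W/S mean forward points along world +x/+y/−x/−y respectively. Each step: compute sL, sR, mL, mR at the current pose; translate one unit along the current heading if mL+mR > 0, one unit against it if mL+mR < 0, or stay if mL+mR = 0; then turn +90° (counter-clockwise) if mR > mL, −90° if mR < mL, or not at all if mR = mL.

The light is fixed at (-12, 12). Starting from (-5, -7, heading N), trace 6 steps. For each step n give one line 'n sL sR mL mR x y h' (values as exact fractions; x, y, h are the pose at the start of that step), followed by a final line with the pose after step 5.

0 12/61 60/389 -30/389 8328/23729 -5 -7 N
1 30/233 6/25 -3/25 2148/5825 -5 -6 W
2 60/481 60/409 -30/409 53400/196729 -6 -6 S
3 3/16 15/137 -15/274 651/2192 -6 -7 E
4 12/61 60/389 -30/389 8328/23729 -5 -7 N
5 30/233 6/25 -3/25 2148/5825 -5 -6 W
final -6 -6 S

n=0: pose=(-5,-7,N); sL=12/61, sR=60/389; mL=-30/389, mR=8328/23729; mL+mR=6498/23729 → advance +1; mR−mL=10158/23729 → turn +1·90°
n=1: pose=(-5,-6,W); sL=30/233, sR=6/25; mL=-3/25, mR=2148/5825; mL+mR=1449/5825 → advance +1; mR−mL=2847/5825 → turn +1·90°
n=2: pose=(-6,-6,S); sL=60/481, sR=60/409; mL=-30/409, mR=53400/196729; mL+mR=38970/196729 → advance +1; mR−mL=67830/196729 → turn +1·90°
n=3: pose=(-6,-7,E); sL=3/16, sR=15/137; mL=-15/274, mR=651/2192; mL+mR=531/2192 → advance +1; mR−mL=771/2192 → turn +1·90°
n=4: pose=(-5,-7,N); sL=12/61, sR=60/389; mL=-30/389, mR=8328/23729; mL+mR=6498/23729 → advance +1; mR−mL=10158/23729 → turn +1·90°
n=5: pose=(-5,-6,W); sL=30/233, sR=6/25; mL=-3/25, mR=2148/5825; mL+mR=1449/5825 → advance +1; mR−mL=2847/5825 → turn +1·90°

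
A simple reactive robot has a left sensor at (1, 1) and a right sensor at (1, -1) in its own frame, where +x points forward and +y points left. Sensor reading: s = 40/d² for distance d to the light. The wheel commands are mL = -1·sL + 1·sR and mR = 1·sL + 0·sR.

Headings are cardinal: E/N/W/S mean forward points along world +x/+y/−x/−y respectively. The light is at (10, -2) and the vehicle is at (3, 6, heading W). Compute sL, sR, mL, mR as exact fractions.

40/113 8/29 -256/3277 40/113

left sensor world pos  = (2, 5); dL² = 113
right sensor world pos = (2, 7); dR² = 145
sL = 40/113 = 40/113
sR = 40/145 = 8/29
mL = -1·sL + 1·sR = -256/3277
mR = 1·sL + 0·sR = 40/113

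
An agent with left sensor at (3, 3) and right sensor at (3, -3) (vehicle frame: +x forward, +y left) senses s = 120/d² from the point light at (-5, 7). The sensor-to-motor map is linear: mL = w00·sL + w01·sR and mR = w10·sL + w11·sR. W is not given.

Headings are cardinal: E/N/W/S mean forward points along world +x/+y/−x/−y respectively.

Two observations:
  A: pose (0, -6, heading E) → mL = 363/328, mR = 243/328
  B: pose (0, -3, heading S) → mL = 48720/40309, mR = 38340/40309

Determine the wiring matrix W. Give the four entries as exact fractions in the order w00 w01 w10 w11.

obs A: pose=(0,-6,E) → sL=30/41, sR=3/8, mL=363/328, mR=243/328
obs B: pose=(0,-3,S) → sL=120/233, sR=120/173, mL=48720/40309, mR=38340/40309
sensor matrix S = [[30/41, 3/8], [120/233, 120/173]]; det S = 519615/1652669
solve [mL_A; mL_B] = S·[w00; w01] and [mR_A; mR_B] = S·[w10; w11]:
  w00 = 1, w01 = 1, w10 = 1/2, w11 = 1

1 1 1/2 1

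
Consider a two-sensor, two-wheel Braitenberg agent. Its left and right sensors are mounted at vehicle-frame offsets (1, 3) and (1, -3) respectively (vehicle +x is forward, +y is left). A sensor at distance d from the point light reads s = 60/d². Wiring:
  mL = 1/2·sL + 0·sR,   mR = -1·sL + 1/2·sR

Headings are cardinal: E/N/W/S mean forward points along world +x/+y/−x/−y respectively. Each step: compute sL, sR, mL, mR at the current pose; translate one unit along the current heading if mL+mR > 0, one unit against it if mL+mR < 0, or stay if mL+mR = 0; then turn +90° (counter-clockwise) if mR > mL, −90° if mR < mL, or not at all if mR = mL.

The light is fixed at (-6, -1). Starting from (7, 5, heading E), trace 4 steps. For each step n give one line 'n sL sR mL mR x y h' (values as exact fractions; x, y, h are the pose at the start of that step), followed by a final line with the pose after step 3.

0 60/277 12/41 30/277 -798/11357 7 5 E
1 30/157 30/73 15/157 165/11461 8 5 S
2 60/173 60/233 30/173 -8790/40309 8 4 W
3 1/3 1/6 1/6 -1/4 9 4 N
final 9 3 E

n=0: pose=(7,5,E); sL=60/277, sR=12/41; mL=30/277, mR=-798/11357; mL+mR=432/11357 → advance +1; mR−mL=-2028/11357 → turn -1·90°
n=1: pose=(8,5,S); sL=30/157, sR=30/73; mL=15/157, mR=165/11461; mL+mR=1260/11461 → advance +1; mR−mL=-930/11461 → turn -1·90°
n=2: pose=(8,4,W); sL=60/173, sR=60/233; mL=30/173, mR=-8790/40309; mL+mR=-1800/40309 → advance -1; mR−mL=-15780/40309 → turn -1·90°
n=3: pose=(9,4,N); sL=1/3, sR=1/6; mL=1/6, mR=-1/4; mL+mR=-1/12 → advance -1; mR−mL=-5/12 → turn -1·90°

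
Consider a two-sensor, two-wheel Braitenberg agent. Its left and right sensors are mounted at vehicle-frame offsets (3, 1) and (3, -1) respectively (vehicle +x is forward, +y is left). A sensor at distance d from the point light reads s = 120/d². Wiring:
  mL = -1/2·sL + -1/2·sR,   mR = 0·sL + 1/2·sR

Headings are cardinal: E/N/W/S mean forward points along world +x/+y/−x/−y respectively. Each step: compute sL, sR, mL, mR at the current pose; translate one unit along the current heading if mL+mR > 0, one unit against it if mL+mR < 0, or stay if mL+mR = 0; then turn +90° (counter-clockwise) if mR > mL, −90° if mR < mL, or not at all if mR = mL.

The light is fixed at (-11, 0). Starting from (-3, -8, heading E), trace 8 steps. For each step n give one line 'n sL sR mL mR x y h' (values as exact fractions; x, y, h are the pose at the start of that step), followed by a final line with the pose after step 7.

n=0: pose=(-3,-8,E); sL=12/17, sR=60/101; mL=-1116/1717, mR=30/101; mL+mR=-6/17 → advance -1; mR−mL=1626/1717 → turn +1·90°
n=1: pose=(-4,-8,N); sL=120/61, sR=120/89; mL=-9000/5429, mR=60/89; mL+mR=-60/61 → advance -1; mR−mL=12660/5429 → turn +1·90°
n=2: pose=(-4,-9,W); sL=30/29, sR=3/2; mL=-147/116, mR=3/4; mL+mR=-15/29 → advance -1; mR−mL=117/58 → turn +1·90°
n=3: pose=(-3,-9,S); sL=8/15, sR=120/193; mL=-1672/2895, mR=60/193; mL+mR=-4/15 → advance -1; mR−mL=2572/2895 → turn +1·90°
n=4: pose=(-3,-8,E); sL=12/17, sR=60/101; mL=-1116/1717, mR=30/101; mL+mR=-6/17 → advance -1; mR−mL=1626/1717 → turn +1·90°
n=5: pose=(-4,-8,N); sL=120/61, sR=120/89; mL=-9000/5429, mR=60/89; mL+mR=-60/61 → advance -1; mR−mL=12660/5429 → turn +1·90°
n=6: pose=(-4,-9,W); sL=30/29, sR=3/2; mL=-147/116, mR=3/4; mL+mR=-15/29 → advance -1; mR−mL=117/58 → turn +1·90°
n=7: pose=(-3,-9,S); sL=8/15, sR=120/193; mL=-1672/2895, mR=60/193; mL+mR=-4/15 → advance -1; mR−mL=2572/2895 → turn +1·90°

0 12/17 60/101 -1116/1717 30/101 -3 -8 E
1 120/61 120/89 -9000/5429 60/89 -4 -8 N
2 30/29 3/2 -147/116 3/4 -4 -9 W
3 8/15 120/193 -1672/2895 60/193 -3 -9 S
4 12/17 60/101 -1116/1717 30/101 -3 -8 E
5 120/61 120/89 -9000/5429 60/89 -4 -8 N
6 30/29 3/2 -147/116 3/4 -4 -9 W
7 8/15 120/193 -1672/2895 60/193 -3 -9 S
final -3 -8 E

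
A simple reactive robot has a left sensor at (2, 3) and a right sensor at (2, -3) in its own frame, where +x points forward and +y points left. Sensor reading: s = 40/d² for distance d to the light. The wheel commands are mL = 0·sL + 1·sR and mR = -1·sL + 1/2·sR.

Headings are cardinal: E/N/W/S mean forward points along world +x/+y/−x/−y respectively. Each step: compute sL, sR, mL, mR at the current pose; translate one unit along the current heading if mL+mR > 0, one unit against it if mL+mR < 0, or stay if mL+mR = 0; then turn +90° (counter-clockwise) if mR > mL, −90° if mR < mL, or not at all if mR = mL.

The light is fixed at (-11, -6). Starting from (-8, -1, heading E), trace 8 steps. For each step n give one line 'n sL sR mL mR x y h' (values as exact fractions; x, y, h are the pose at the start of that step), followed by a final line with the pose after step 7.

n=0: pose=(-8,-1,E); sL=40/89, sR=40/29; mL=40/29, mR=620/2581; mL+mR=4180/2581 → advance +1; mR−mL=-2940/2581 → turn -1·90°
n=1: pose=(-7,-1,S); sL=20/29, sR=4; mL=4, mR=38/29; mL+mR=154/29 → advance +1; mR−mL=-78/29 → turn -1·90°
n=2: pose=(-7,-2,W); sL=8, sR=40/53; mL=40/53, mR=-404/53; mL+mR=-364/53 → advance -1; mR−mL=-444/53 → turn -1·90°
n=3: pose=(-6,-2,N); sL=1, sR=2/5; mL=2/5, mR=-4/5; mL+mR=-2/5 → advance -1; mR−mL=-6/5 → turn -1·90°
n=4: pose=(-6,-3,E); sL=8/17, sR=40/49; mL=40/49, mR=-52/833; mL+mR=628/833 → advance +1; mR−mL=-732/833 → turn -1·90°
n=5: pose=(-5,-3,S); sL=20/41, sR=4; mL=4, mR=62/41; mL+mR=226/41 → advance +1; mR−mL=-102/41 → turn -1·90°
n=6: pose=(-5,-4,W); sL=40/17, sR=40/41; mL=40/41, mR=-1300/697; mL+mR=-620/697 → advance -1; mR−mL=-1980/697 → turn -1·90°
n=7: pose=(-4,-4,N); sL=5/4, sR=10/29; mL=10/29, mR=-125/116; mL+mR=-85/116 → advance -1; mR−mL=-165/116 → turn -1·90°

0 40/89 40/29 40/29 620/2581 -8 -1 E
1 20/29 4 4 38/29 -7 -1 S
2 8 40/53 40/53 -404/53 -7 -2 W
3 1 2/5 2/5 -4/5 -6 -2 N
4 8/17 40/49 40/49 -52/833 -6 -3 E
5 20/41 4 4 62/41 -5 -3 S
6 40/17 40/41 40/41 -1300/697 -5 -4 W
7 5/4 10/29 10/29 -125/116 -4 -4 N
final -4 -5 E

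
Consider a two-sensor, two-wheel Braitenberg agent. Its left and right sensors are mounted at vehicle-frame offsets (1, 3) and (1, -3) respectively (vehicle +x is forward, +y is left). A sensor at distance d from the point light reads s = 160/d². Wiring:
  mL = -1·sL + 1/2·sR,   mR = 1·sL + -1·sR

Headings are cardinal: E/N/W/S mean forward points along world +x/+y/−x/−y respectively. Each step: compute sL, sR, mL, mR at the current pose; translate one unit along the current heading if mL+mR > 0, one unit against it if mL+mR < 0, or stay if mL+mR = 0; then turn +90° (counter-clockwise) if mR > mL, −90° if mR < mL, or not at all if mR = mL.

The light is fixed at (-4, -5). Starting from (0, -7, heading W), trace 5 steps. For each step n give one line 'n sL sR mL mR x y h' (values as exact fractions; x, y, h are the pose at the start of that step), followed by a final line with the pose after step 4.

n=0: pose=(0,-7,W); sL=80/17, sR=16; mL=56/17, mR=-192/17; mL+mR=-8 → advance -1; mR−mL=-248/17 → turn -1·90°
n=1: pose=(1,-7,N); sL=32, sR=32/13; mL=-400/13, mR=384/13; mL+mR=-16/13 → advance -1; mR−mL=784/13 → turn +1·90°
n=2: pose=(1,-8,W); sL=40/13, sR=10; mL=25/13, mR=-90/13; mL+mR=-5 → advance -1; mR−mL=-115/13 → turn -1·90°
n=3: pose=(2,-8,N); sL=160/13, sR=32/17; mL=-2512/221, mR=2304/221; mL+mR=-16/17 → advance -1; mR−mL=4816/221 → turn +1·90°
n=4: pose=(2,-9,W); sL=80/37, sR=80/13; mL=440/481, mR=-1920/481; mL+mR=-40/13 → advance -1; mR−mL=-2360/481 → turn -1·90°

0 80/17 16 56/17 -192/17 0 -7 W
1 32 32/13 -400/13 384/13 1 -7 N
2 40/13 10 25/13 -90/13 1 -8 W
3 160/13 32/17 -2512/221 2304/221 2 -8 N
4 80/37 80/13 440/481 -1920/481 2 -9 W
final 3 -9 N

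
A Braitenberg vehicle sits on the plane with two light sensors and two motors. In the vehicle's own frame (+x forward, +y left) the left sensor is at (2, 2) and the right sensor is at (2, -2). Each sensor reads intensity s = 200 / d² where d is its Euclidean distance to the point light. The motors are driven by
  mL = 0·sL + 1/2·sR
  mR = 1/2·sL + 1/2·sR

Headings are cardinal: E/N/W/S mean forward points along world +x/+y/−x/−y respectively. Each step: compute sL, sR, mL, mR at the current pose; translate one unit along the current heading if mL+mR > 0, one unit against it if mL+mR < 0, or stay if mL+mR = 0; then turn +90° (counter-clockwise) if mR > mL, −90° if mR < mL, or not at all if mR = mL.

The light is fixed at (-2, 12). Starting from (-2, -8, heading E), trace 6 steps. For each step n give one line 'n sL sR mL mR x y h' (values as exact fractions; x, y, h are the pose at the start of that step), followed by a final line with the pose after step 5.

0 25/41 25/61 25/122 1275/2501 -2 -8 E
1 8/13 200/333 100/333 2632/4329 -1 -8 N
2 100/221 20/29 10/29 3660/6409 -1 -7 W
3 40/89 40/89 20/89 40/89 -2 -7 S
4 25/41 25/61 25/122 1275/2501 -2 -8 E
5 8/13 200/333 100/333 2632/4329 -1 -8 N
final -1 -7 W

n=0: pose=(-2,-8,E); sL=25/41, sR=25/61; mL=25/122, mR=1275/2501; mL+mR=3575/5002 → advance +1; mR−mL=25/82 → turn +1·90°
n=1: pose=(-1,-8,N); sL=8/13, sR=200/333; mL=100/333, mR=2632/4329; mL+mR=3932/4329 → advance +1; mR−mL=4/13 → turn +1·90°
n=2: pose=(-1,-7,W); sL=100/221, sR=20/29; mL=10/29, mR=3660/6409; mL+mR=5870/6409 → advance +1; mR−mL=50/221 → turn +1·90°
n=3: pose=(-2,-7,S); sL=40/89, sR=40/89; mL=20/89, mR=40/89; mL+mR=60/89 → advance +1; mR−mL=20/89 → turn +1·90°
n=4: pose=(-2,-8,E); sL=25/41, sR=25/61; mL=25/122, mR=1275/2501; mL+mR=3575/5002 → advance +1; mR−mL=25/82 → turn +1·90°
n=5: pose=(-1,-8,N); sL=8/13, sR=200/333; mL=100/333, mR=2632/4329; mL+mR=3932/4329 → advance +1; mR−mL=4/13 → turn +1·90°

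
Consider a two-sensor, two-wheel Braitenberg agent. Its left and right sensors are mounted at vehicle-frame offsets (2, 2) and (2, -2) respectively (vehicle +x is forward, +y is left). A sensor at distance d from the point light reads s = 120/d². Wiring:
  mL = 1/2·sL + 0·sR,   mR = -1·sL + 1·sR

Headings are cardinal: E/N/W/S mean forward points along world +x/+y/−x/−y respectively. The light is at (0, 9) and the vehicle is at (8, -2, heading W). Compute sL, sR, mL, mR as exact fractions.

left sensor world pos  = (6, -4); dL² = 205
right sensor world pos = (6, 0); dR² = 117
sL = 120/205 = 24/41
sR = 120/117 = 40/39
mL = 1/2·sL + 0·sR = 12/41
mR = -1·sL + 1·sR = 704/1599

24/41 40/39 12/41 704/1599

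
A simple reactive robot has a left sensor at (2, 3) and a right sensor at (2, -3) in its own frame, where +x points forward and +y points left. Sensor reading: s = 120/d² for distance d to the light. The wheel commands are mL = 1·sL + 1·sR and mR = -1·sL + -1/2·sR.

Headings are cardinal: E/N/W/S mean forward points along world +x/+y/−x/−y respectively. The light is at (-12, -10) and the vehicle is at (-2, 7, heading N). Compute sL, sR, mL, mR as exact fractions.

12/41 12/53 1128/2173 -882/2173

left sensor world pos  = (-5, 9); dL² = 410
right sensor world pos = (1, 9); dR² = 530
sL = 120/410 = 12/41
sR = 120/530 = 12/53
mL = 1·sL + 1·sR = 1128/2173
mR = -1·sL + -1/2·sR = -882/2173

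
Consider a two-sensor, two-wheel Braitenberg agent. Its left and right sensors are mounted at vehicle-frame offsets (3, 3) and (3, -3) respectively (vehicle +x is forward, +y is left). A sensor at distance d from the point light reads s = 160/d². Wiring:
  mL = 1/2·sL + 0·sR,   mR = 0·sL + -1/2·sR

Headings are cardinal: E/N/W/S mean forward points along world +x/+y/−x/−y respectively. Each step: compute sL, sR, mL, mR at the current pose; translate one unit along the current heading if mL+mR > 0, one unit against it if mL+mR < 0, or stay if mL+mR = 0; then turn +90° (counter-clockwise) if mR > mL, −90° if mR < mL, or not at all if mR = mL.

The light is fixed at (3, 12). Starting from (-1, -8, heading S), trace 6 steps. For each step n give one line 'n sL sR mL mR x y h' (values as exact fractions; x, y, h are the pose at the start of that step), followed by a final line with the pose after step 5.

n=0: pose=(-1,-8,S); sL=16/53, sR=80/289; mL=8/53, mR=-40/289; mL+mR=192/15317 → advance +1; mR−mL=-4432/15317 → turn -1·90°
n=1: pose=(-1,-9,W); sL=32/125, sR=160/373; mL=16/125, mR=-80/373; mL+mR=-4032/46625 → advance -1; mR−mL=-15968/46625 → turn -1·90°
n=2: pose=(0,-9,N); sL=4/9, sR=40/81; mL=2/9, mR=-20/81; mL+mR=-2/81 → advance -1; mR−mL=-38/81 → turn -1·90°
n=3: pose=(0,-10,E); sL=160/361, sR=32/125; mL=80/361, mR=-16/125; mL+mR=4224/45125 → advance +1; mR−mL=-15776/45125 → turn -1·90°
n=4: pose=(1,-10,S); sL=80/313, sR=16/65; mL=40/313, mR=-8/65; mL+mR=96/20345 → advance +1; mR−mL=-5104/20345 → turn -1·90°
n=5: pose=(1,-11,W); sL=160/701, sR=32/85; mL=80/701, mR=-16/85; mL+mR=-4416/59585 → advance -1; mR−mL=-18016/59585 → turn -1·90°

0 16/53 80/289 8/53 -40/289 -1 -8 S
1 32/125 160/373 16/125 -80/373 -1 -9 W
2 4/9 40/81 2/9 -20/81 0 -9 N
3 160/361 32/125 80/361 -16/125 0 -10 E
4 80/313 16/65 40/313 -8/65 1 -10 S
5 160/701 32/85 80/701 -16/85 1 -11 W
final 2 -11 N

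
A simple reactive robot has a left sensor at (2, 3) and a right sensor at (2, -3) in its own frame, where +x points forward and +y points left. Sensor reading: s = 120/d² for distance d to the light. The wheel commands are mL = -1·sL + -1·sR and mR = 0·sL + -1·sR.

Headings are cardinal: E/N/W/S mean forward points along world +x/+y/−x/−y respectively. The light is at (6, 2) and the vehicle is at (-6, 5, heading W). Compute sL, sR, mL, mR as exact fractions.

left sensor world pos  = (-8, 2); dL² = 196
right sensor world pos = (-8, 8); dR² = 232
sL = 120/196 = 30/49
sR = 120/232 = 15/29
mL = -1·sL + -1·sR = -1605/1421
mR = 0·sL + -1·sR = -15/29

30/49 15/29 -1605/1421 -15/29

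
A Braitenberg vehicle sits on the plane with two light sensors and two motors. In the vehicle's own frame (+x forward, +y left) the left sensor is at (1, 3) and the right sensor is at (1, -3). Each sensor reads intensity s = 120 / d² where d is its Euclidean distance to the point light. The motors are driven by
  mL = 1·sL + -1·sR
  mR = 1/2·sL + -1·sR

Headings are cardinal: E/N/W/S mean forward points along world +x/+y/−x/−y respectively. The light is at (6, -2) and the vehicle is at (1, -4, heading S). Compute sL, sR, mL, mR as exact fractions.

left sensor world pos  = (4, -5); dL² = 13
right sensor world pos = (-2, -5); dR² = 73
sL = 120/13 = 120/13
sR = 120/73 = 120/73
mL = 1·sL + -1·sR = 7200/949
mR = 1/2·sL + -1·sR = 2820/949

120/13 120/73 7200/949 2820/949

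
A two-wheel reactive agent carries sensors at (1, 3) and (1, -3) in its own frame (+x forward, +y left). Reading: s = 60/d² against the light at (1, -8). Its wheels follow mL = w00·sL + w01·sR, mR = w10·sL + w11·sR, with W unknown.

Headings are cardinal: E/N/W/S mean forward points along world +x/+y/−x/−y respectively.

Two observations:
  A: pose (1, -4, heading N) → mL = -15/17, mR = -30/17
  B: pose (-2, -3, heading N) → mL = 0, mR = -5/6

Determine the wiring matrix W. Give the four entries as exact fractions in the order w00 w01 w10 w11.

obs A: pose=(1,-4,N) → sL=30/17, sR=30/17, mL=-15/17, mR=-30/17
obs B: pose=(-2,-3,N) → sL=5/6, sR=5/3, mL=0, mR=-5/6
sensor matrix S = [[30/17, 30/17], [5/6, 5/3]]; det S = 25/17
solve [mL_A; mL_B] = S·[w00; w01] and [mR_A; mR_B] = S·[w10; w11]:
  w00 = -1, w01 = 1/2, w10 = -1, w11 = 0

-1 1/2 -1 0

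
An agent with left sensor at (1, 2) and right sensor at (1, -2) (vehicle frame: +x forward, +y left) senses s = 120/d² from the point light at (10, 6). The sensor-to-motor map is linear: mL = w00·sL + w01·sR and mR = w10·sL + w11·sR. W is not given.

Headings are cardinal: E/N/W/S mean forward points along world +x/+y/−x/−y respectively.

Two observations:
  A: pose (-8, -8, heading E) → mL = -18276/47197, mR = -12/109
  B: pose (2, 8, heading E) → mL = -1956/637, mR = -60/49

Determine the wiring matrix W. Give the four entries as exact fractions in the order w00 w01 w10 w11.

-1 -1/2 0 -1/2

obs A: pose=(-8,-8,E) → sL=120/433, sR=24/109, mL=-18276/47197, mR=-12/109
obs B: pose=(2,8,E) → sL=24/13, sR=120/49, mL=-1956/637, mR=-60/49
sensor matrix S = [[120/433, 24/109], [24/13, 120/49]]; det S = 8183808/30064489
solve [mL_A; mL_B] = S·[w00; w01] and [mR_A; mR_B] = S·[w10; w11]:
  w00 = -1, w01 = -1/2, w10 = 0, w11 = -1/2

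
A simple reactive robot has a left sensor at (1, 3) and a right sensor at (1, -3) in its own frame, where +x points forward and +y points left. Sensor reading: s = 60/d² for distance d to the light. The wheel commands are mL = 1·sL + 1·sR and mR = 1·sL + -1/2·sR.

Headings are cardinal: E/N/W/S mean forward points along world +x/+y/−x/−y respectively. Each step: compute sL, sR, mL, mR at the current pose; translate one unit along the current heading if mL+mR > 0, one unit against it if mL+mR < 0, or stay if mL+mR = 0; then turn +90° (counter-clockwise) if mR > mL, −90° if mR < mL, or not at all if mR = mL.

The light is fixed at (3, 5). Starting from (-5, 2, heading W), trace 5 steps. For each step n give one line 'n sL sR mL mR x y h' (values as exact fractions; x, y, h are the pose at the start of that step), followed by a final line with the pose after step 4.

n=0: pose=(-5,2,W); sL=20/39, sR=20/27; mL=440/351, mR=50/351; mL+mR=490/351 → advance +1; mR−mL=-10/9 → turn -1·90°
n=1: pose=(-6,2,N); sL=15/37, sR=3/2; mL=141/74, mR=-51/148; mL+mR=231/148 → advance +1; mR−mL=-9/4 → turn -1·90°
n=2: pose=(-6,3,E); sL=12/13, sR=60/89; mL=1848/1157, mR=678/1157; mL+mR=2526/1157 → advance +1; mR−mL=-90/89 → turn -1·90°
n=3: pose=(-5,3,S); sL=30/17, sR=6/13; mL=492/221, mR=339/221; mL+mR=831/221 → advance +1; mR−mL=-9/13 → turn -1·90°
n=4: pose=(-5,2,W); sL=20/39, sR=20/27; mL=440/351, mR=50/351; mL+mR=490/351 → advance +1; mR−mL=-10/9 → turn -1·90°

0 20/39 20/27 440/351 50/351 -5 2 W
1 15/37 3/2 141/74 -51/148 -6 2 N
2 12/13 60/89 1848/1157 678/1157 -6 3 E
3 30/17 6/13 492/221 339/221 -5 3 S
4 20/39 20/27 440/351 50/351 -5 2 W
final -6 2 N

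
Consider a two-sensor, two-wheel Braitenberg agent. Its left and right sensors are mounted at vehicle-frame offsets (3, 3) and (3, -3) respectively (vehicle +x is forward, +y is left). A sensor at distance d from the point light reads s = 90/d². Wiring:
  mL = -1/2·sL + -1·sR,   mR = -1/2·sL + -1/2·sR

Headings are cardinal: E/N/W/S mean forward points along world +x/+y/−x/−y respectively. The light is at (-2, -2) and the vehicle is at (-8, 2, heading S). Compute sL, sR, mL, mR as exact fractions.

9 45/41 -459/82 -207/41

left sensor world pos  = (-5, -1); dL² = 10
right sensor world pos = (-11, -1); dR² = 82
sL = 90/10 = 9
sR = 90/82 = 45/41
mL = -1/2·sL + -1·sR = -459/82
mR = -1/2·sL + -1/2·sR = -207/41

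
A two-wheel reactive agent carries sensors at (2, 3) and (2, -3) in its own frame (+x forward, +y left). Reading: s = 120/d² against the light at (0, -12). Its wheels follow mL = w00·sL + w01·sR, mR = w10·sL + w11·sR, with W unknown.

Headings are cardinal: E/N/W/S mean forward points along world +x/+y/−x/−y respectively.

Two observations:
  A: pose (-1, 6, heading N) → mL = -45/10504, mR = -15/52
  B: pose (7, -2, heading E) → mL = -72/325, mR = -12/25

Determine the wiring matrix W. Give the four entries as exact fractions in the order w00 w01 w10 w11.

obs A: pose=(-1,6,N) → sL=15/52, sR=30/101, mL=-45/10504, mR=-15/52
obs B: pose=(7,-2,E) → sL=12/25, sR=12/13, mL=-72/325, mR=-12/25
sensor matrix S = [[15/52, 30/101], [12/25, 12/13]]; det S = 10557/85345
solve [mL_A; mL_B] = S·[w00; w01] and [mR_A; mR_B] = S·[w10; w11]:
  w00 = 1/2, w01 = -1/2, w10 = -1, w11 = 0

1/2 -1/2 -1 0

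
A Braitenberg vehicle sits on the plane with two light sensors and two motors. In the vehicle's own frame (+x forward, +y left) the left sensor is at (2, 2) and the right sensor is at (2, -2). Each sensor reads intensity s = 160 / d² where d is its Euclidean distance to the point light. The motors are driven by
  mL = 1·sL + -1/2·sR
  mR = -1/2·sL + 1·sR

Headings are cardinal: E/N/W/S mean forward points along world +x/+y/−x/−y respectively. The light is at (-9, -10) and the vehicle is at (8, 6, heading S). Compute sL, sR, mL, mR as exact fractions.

left sensor world pos  = (10, 4); dL² = 557
right sensor world pos = (6, 4); dR² = 421
sL = 160/557 = 160/557
sR = 160/421 = 160/421
mL = 1·sL + -1/2·sR = 22800/234497
mR = -1/2·sL + 1·sR = 55440/234497

160/557 160/421 22800/234497 55440/234497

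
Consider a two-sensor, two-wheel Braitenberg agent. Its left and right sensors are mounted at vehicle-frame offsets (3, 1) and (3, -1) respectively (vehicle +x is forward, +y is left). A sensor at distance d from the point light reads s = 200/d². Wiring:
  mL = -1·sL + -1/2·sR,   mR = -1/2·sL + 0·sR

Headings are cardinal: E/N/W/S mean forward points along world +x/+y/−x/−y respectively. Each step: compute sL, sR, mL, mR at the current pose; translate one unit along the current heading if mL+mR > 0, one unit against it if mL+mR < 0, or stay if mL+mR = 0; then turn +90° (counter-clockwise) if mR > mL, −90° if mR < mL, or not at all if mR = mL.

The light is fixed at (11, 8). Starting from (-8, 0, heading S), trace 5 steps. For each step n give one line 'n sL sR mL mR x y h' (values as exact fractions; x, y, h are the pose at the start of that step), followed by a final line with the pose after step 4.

n=0: pose=(-8,0,S); sL=40/89, sR=200/521; mL=-29740/46369, mR=-20/89; mL+mR=-40160/46369 → advance -1; mR−mL=19320/46369 → turn +1·90°
n=1: pose=(-8,1,E); sL=50/73, sR=5/8; mL=-1165/1168, mR=-25/73; mL+mR=-1565/1168 → advance -1; mR−mL=765/1168 → turn +1·90°
n=2: pose=(-9,1,N); sL=200/457, sR=200/377; mL=-121100/172289, mR=-100/457; mL+mR=-158800/172289 → advance -1; mR−mL=83400/172289 → turn +1·90°
n=3: pose=(-9,0,W); sL=20/61, sR=100/289; mL=-8830/17629, mR=-10/61; mL+mR=-11720/17629 → advance -1; mR−mL=5940/17629 → turn +1·90°
n=4: pose=(-8,0,S); sL=40/89, sR=200/521; mL=-29740/46369, mR=-20/89; mL+mR=-40160/46369 → advance -1; mR−mL=19320/46369 → turn +1·90°

0 40/89 200/521 -29740/46369 -20/89 -8 0 S
1 50/73 5/8 -1165/1168 -25/73 -8 1 E
2 200/457 200/377 -121100/172289 -100/457 -9 1 N
3 20/61 100/289 -8830/17629 -10/61 -9 0 W
4 40/89 200/521 -29740/46369 -20/89 -8 0 S
final -8 1 E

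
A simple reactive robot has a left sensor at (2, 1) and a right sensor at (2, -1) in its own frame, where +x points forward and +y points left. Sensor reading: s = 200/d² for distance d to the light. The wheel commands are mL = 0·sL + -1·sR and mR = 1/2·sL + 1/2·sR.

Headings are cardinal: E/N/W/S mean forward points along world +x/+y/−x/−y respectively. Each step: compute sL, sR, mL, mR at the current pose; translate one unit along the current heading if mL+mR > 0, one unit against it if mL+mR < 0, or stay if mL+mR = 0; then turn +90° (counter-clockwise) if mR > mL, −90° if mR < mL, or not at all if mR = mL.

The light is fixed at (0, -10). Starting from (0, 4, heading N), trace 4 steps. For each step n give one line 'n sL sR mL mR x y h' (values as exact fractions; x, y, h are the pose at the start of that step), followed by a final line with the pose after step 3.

0 200/257 200/257 -200/257 200/257 0 4 N
1 200/173 200/229 -200/229 40200/39617 0 4 W
2 25/18 50/37 -50/37 1825/1332 -1 4 S
3 200/197 40/29 -40/29 6840/5713 -1 3 E
final -2 3 N

n=0: pose=(0,4,N); sL=200/257, sR=200/257; mL=-200/257, mR=200/257; mL+mR=0 → advance +0; mR−mL=400/257 → turn +1·90°
n=1: pose=(0,4,W); sL=200/173, sR=200/229; mL=-200/229, mR=40200/39617; mL+mR=5600/39617 → advance +1; mR−mL=74800/39617 → turn +1·90°
n=2: pose=(-1,4,S); sL=25/18, sR=50/37; mL=-50/37, mR=1825/1332; mL+mR=25/1332 → advance +1; mR−mL=3625/1332 → turn +1·90°
n=3: pose=(-1,3,E); sL=200/197, sR=40/29; mL=-40/29, mR=6840/5713; mL+mR=-1040/5713 → advance -1; mR−mL=14720/5713 → turn +1·90°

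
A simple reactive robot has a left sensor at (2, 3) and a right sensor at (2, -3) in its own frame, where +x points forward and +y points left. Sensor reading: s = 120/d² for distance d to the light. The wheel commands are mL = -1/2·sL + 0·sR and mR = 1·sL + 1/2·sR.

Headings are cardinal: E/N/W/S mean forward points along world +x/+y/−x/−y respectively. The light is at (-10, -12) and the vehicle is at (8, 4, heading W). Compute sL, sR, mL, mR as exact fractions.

left sensor world pos  = (6, 1); dL² = 425
right sensor world pos = (6, 7); dR² = 617
sL = 120/425 = 24/85
sR = 120/617 = 120/617
mL = -1/2·sL + 0·sR = -12/85
mR = 1·sL + 1/2·sR = 19908/52445

24/85 120/617 -12/85 19908/52445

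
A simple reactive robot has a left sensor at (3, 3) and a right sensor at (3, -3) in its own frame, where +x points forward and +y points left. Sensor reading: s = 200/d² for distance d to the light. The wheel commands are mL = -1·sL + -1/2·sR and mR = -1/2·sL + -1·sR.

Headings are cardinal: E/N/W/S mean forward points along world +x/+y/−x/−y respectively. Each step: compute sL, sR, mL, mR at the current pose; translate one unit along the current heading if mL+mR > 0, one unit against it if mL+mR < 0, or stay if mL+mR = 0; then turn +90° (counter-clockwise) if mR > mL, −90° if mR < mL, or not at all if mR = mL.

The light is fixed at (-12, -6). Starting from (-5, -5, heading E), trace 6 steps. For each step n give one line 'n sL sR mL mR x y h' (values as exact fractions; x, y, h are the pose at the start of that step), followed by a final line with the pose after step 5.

n=0: pose=(-5,-5,E); sL=50/29, sR=25/13; mL=-2025/754, mR=-1050/377; mL+mR=-4125/754 → advance -1; mR−mL=-75/754 → turn -1·90°
n=1: pose=(-6,-5,S); sL=40/17, sR=200/13; mL=-2220/221, mR=-3660/221; mL+mR=-5880/221 → advance -1; mR−mL=-1440/221 → turn -1·90°
n=2: pose=(-6,-4,W); sL=20, sR=100/17; mL=-390/17, mR=-270/17; mL+mR=-660/17 → advance -1; mR−mL=120/17 → turn +1·90°
n=3: pose=(-5,-4,S); sL=200/101, sR=200/17; mL=-13500/1717, mR=-21900/1717; mL+mR=-35400/1717 → advance -1; mR−mL=-8400/1717 → turn -1·90°
n=4: pose=(-5,-3,W); sL=25/2, sR=50/13; mL=-375/26, mR=-525/52; mL+mR=-1275/52 → advance -1; mR−mL=225/52 → turn +1·90°
n=5: pose=(-4,-3,S); sL=200/121, sR=8; mL=-684/121, mR=-1068/121; mL+mR=-1752/121 → advance -1; mR−mL=-384/121 → turn -1·90°

0 50/29 25/13 -2025/754 -1050/377 -5 -5 E
1 40/17 200/13 -2220/221 -3660/221 -6 -5 S
2 20 100/17 -390/17 -270/17 -6 -4 W
3 200/101 200/17 -13500/1717 -21900/1717 -5 -4 S
4 25/2 50/13 -375/26 -525/52 -5 -3 W
5 200/121 8 -684/121 -1068/121 -4 -3 S
final -4 -2 W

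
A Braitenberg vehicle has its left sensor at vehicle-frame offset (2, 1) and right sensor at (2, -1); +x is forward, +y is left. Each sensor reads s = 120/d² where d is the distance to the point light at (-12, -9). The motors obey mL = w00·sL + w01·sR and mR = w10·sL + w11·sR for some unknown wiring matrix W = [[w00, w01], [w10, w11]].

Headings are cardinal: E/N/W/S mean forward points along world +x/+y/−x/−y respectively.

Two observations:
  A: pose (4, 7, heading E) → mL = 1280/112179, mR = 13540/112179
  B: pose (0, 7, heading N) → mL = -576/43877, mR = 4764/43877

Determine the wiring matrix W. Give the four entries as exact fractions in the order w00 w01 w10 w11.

obs A: pose=(4,7,E) → sL=120/613, sR=40/183, mL=1280/112179, mR=13540/112179
obs B: pose=(0,7,N) → sL=24/89, sR=120/493, mL=-576/43877, mR=4764/43877
sensor matrix S = [[120/613, 40/183], [24/89, 120/493]]; det S = -18529280/1640692661
solve [mL_A; mL_B] = S·[w00; w01] and [mR_A; mR_B] = S·[w10; w11]:
  w00 = -1/2, w01 = 1/2, w10 = -1/2, w11 = 1

-1/2 1/2 -1/2 1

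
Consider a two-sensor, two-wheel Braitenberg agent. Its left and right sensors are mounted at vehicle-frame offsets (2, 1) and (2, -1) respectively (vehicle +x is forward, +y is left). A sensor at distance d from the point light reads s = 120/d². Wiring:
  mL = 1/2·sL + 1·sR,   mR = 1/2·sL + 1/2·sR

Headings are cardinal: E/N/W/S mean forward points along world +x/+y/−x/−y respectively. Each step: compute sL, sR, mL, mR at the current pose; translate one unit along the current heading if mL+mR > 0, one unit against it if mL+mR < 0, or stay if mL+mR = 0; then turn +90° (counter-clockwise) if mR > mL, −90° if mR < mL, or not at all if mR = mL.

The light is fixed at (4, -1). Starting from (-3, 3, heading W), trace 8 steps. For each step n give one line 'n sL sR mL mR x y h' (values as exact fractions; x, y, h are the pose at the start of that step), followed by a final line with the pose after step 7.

0 4/3 60/53 286/159 196/159 -3 3 W
1 40/39 24/17 1276/663 808/663 -4 3 N
2 5/3 30/13 245/78 155/78 -4 4 E
3 8/3 120/73 652/219 472/219 -3 4 S
4 4/3 60/53 286/159 196/159 -3 3 W
5 40/39 24/17 1276/663 808/663 -4 3 N
6 5/3 30/13 245/78 155/78 -4 4 E
7 8/3 120/73 652/219 472/219 -3 4 S
final -3 3 W

n=0: pose=(-3,3,W); sL=4/3, sR=60/53; mL=286/159, mR=196/159; mL+mR=482/159 → advance +1; mR−mL=-30/53 → turn -1·90°
n=1: pose=(-4,3,N); sL=40/39, sR=24/17; mL=1276/663, mR=808/663; mL+mR=2084/663 → advance +1; mR−mL=-12/17 → turn -1·90°
n=2: pose=(-4,4,E); sL=5/3, sR=30/13; mL=245/78, mR=155/78; mL+mR=200/39 → advance +1; mR−mL=-15/13 → turn -1·90°
n=3: pose=(-3,4,S); sL=8/3, sR=120/73; mL=652/219, mR=472/219; mL+mR=1124/219 → advance +1; mR−mL=-60/73 → turn -1·90°
n=4: pose=(-3,3,W); sL=4/3, sR=60/53; mL=286/159, mR=196/159; mL+mR=482/159 → advance +1; mR−mL=-30/53 → turn -1·90°
n=5: pose=(-4,3,N); sL=40/39, sR=24/17; mL=1276/663, mR=808/663; mL+mR=2084/663 → advance +1; mR−mL=-12/17 → turn -1·90°
n=6: pose=(-4,4,E); sL=5/3, sR=30/13; mL=245/78, mR=155/78; mL+mR=200/39 → advance +1; mR−mL=-15/13 → turn -1·90°
n=7: pose=(-3,4,S); sL=8/3, sR=120/73; mL=652/219, mR=472/219; mL+mR=1124/219 → advance +1; mR−mL=-60/73 → turn -1·90°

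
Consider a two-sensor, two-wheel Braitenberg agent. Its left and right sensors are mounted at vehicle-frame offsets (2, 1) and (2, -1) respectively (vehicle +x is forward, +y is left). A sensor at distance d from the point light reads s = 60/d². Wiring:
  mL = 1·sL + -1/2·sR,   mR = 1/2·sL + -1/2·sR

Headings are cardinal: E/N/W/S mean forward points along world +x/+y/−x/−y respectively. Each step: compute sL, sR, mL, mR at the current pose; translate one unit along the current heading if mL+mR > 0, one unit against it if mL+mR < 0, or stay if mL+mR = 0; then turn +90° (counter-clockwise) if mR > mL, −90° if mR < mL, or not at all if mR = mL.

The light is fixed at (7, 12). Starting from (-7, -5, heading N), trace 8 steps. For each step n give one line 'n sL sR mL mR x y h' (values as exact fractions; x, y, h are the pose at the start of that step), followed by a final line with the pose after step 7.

n=0: pose=(-7,-5,N); sL=2/15, sR=30/197; mL=169/2955, mR=-28/2955; mL+mR=47/985 → advance +1; mR−mL=-1/15 → turn -1·90°
n=1: pose=(-7,-4,E); sL=20/123, sR=60/433; mL=4970/53259, mR=640/53259; mL+mR=1870/17753 → advance +1; mR−mL=-10/123 → turn -1·90°
n=2: pose=(-6,-4,S); sL=5/39, sR=3/26; mL=11/156, mR=1/156; mL+mR=1/13 → advance +1; mR−mL=-5/78 → turn -1·90°
n=3: pose=(-6,-5,W); sL=20/183, sR=60/481; mL=4130/88023, mR=-680/88023; mL+mR=1150/29341 → advance +1; mR−mL=-10/183 → turn -1·90°
n=4: pose=(-7,-5,N); sL=2/15, sR=30/197; mL=169/2955, mR=-28/2955; mL+mR=47/985 → advance +1; mR−mL=-1/15 → turn -1·90°
n=5: pose=(-7,-4,E); sL=20/123, sR=60/433; mL=4970/53259, mR=640/53259; mL+mR=1870/17753 → advance +1; mR−mL=-10/123 → turn -1·90°
n=6: pose=(-6,-4,S); sL=5/39, sR=3/26; mL=11/156, mR=1/156; mL+mR=1/13 → advance +1; mR−mL=-5/78 → turn -1·90°
n=7: pose=(-6,-5,W); sL=20/183, sR=60/481; mL=4130/88023, mR=-680/88023; mL+mR=1150/29341 → advance +1; mR−mL=-10/183 → turn -1·90°

0 2/15 30/197 169/2955 -28/2955 -7 -5 N
1 20/123 60/433 4970/53259 640/53259 -7 -4 E
2 5/39 3/26 11/156 1/156 -6 -4 S
3 20/183 60/481 4130/88023 -680/88023 -6 -5 W
4 2/15 30/197 169/2955 -28/2955 -7 -5 N
5 20/123 60/433 4970/53259 640/53259 -7 -4 E
6 5/39 3/26 11/156 1/156 -6 -4 S
7 20/183 60/481 4130/88023 -680/88023 -6 -5 W
final -7 -5 N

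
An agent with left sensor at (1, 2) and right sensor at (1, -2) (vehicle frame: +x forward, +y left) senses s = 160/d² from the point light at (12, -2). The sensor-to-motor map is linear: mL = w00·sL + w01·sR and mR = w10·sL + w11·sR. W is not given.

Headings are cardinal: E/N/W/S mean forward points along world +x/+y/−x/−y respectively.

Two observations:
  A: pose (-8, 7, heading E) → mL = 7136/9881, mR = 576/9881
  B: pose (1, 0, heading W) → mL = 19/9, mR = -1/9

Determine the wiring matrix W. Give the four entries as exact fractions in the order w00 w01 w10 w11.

obs A: pose=(-8,7,E) → sL=80/241, sR=16/41, mL=7136/9881, mR=576/9881
obs B: pose=(1,0,W) → sL=10/9, sR=1, mL=19/9, mR=-1/9
sensor matrix S = [[80/241, 16/41], [10/9, 1]]; det S = -9040/88929
solve [mL_A; mL_B] = S·[w00; w01] and [mR_A; mR_B] = S·[w10; w11]:
  w00 = 1, w01 = 1, w10 = -1, w11 = 1

1 1 -1 1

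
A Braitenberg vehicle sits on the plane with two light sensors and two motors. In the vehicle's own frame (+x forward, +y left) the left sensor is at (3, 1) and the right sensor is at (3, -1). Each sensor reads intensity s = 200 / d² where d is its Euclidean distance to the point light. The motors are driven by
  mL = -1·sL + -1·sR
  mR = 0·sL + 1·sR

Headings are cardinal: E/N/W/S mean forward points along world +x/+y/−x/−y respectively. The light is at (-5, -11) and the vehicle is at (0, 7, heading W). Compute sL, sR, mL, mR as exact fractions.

left sensor world pos  = (-3, 6); dL² = 293
right sensor world pos = (-3, 8); dR² = 365
sL = 200/293 = 200/293
sR = 200/365 = 40/73
mL = -1·sL + -1·sR = -26320/21389
mR = 0·sL + 1·sR = 40/73

200/293 40/73 -26320/21389 40/73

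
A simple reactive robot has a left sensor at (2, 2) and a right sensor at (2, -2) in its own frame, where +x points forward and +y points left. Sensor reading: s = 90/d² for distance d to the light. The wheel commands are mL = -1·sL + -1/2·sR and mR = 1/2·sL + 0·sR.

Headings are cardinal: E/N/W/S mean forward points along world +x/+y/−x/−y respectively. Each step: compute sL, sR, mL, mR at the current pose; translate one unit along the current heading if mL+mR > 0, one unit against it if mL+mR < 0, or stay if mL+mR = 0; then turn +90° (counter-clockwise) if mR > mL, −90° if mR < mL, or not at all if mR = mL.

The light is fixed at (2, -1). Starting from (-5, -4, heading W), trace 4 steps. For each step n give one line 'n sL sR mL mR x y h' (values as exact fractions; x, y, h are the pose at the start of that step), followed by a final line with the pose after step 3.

n=0: pose=(-5,-4,W); sL=45/53, sR=45/41; mL=-6075/4346, mR=45/106; mL+mR=-2115/2173 → advance -1; mR−mL=3960/2173 → turn +1·90°
n=1: pose=(-4,-4,S); sL=90/41, sR=90/89; mL=-9855/3649, mR=45/41; mL+mR=-5850/3649 → advance -1; mR−mL=13860/3649 → turn +1·90°
n=2: pose=(-4,-3,E); sL=45/8, sR=45/16; mL=-225/32, mR=45/16; mL+mR=-135/32 → advance -1; mR−mL=315/32 → turn +1·90°
n=3: pose=(-5,-3,N); sL=10/9, sR=18/5; mL=-131/45, mR=5/9; mL+mR=-106/45 → advance -1; mR−mL=52/15 → turn +1·90°

0 45/53 45/41 -6075/4346 45/106 -5 -4 W
1 90/41 90/89 -9855/3649 45/41 -4 -4 S
2 45/8 45/16 -225/32 45/16 -4 -3 E
3 10/9 18/5 -131/45 5/9 -5 -3 N
final -5 -4 W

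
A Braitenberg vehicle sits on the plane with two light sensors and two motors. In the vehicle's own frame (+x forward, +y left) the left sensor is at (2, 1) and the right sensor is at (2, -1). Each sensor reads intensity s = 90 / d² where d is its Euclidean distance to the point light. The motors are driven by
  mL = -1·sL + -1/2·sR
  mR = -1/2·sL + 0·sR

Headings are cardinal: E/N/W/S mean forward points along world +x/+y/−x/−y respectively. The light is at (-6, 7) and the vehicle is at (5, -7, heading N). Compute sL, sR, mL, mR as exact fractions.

45/122 5/16 -1025/1952 -45/244

left sensor world pos  = (4, -5); dL² = 244
right sensor world pos = (6, -5); dR² = 288
sL = 90/244 = 45/122
sR = 90/288 = 5/16
mL = -1·sL + -1/2·sR = -1025/1952
mR = -1/2·sL + 0·sR = -45/244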